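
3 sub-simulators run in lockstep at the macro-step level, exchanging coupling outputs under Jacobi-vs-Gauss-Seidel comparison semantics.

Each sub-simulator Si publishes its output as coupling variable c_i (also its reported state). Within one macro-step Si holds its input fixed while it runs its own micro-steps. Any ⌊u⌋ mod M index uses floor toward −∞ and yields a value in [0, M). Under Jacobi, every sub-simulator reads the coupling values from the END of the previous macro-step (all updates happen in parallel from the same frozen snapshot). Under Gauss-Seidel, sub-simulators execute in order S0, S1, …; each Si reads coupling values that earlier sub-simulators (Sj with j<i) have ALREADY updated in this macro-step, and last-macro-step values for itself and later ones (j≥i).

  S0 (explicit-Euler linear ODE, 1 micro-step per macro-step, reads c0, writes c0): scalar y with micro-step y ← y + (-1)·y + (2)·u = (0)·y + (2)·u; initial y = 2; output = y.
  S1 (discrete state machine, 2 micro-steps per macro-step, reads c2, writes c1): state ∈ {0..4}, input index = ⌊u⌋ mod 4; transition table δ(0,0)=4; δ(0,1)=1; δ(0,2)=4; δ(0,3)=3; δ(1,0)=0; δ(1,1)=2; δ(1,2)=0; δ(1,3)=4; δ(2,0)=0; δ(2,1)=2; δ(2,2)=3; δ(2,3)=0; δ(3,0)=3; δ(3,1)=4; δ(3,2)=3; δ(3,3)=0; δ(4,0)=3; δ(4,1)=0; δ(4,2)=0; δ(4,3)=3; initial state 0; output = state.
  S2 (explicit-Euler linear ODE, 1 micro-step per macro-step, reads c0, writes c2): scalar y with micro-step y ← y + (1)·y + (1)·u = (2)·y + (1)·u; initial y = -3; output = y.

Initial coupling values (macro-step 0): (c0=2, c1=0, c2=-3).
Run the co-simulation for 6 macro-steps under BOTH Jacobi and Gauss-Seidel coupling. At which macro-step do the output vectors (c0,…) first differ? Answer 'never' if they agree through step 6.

[Jacobi] macro 1: S0 reads c0=2 → after 1×micro: 4; S1 reads c2=-3 → after 2×micro: 2; S2 reads c0=2 → after 1×micro: -4 ⇒ (c0=4, c1=2, c2=-4)
[Jacobi] macro 2: S0 reads c0=4 → after 1×micro: 8; S1 reads c2=-4 → after 2×micro: 4; S2 reads c0=4 → after 1×micro: -4 ⇒ (c0=8, c1=4, c2=-4)
[Jacobi] macro 3: S0 reads c0=8 → after 1×micro: 16; S1 reads c2=-4 → after 2×micro: 3; S2 reads c0=8 → after 1×micro: 0 ⇒ (c0=16, c1=3, c2=0)
[Jacobi] macro 4: S0 reads c0=16 → after 1×micro: 32; S1 reads c2=0 → after 2×micro: 3; S2 reads c0=16 → after 1×micro: 16 ⇒ (c0=32, c1=3, c2=16)
[Jacobi] macro 5: S0 reads c0=32 → after 1×micro: 64; S1 reads c2=16 → after 2×micro: 3; S2 reads c0=32 → after 1×micro: 64 ⇒ (c0=64, c1=3, c2=64)
[Jacobi] macro 6: S0 reads c0=64 → after 1×micro: 128; S1 reads c2=64 → after 2×micro: 3; S2 reads c0=64 → after 1×micro: 192 ⇒ (c0=128, c1=3, c2=192)
[Gauss-Seidel] macro 1: S0 reads c0=2 → after 1×micro: 4; S1 reads c2=-3 → after 2×micro: 2; S2 reads c0=4 → after 1×micro: -2 ⇒ (c0=4, c1=2, c2=-2)
[Gauss-Seidel] macro 2: S0 reads c0=4 → after 1×micro: 8; S1 reads c2=-2 → after 2×micro: 3; S2 reads c0=8 → after 1×micro: 4 ⇒ (c0=8, c1=3, c2=4)
[Gauss-Seidel] macro 3: S0 reads c0=8 → after 1×micro: 16; S1 reads c2=4 → after 2×micro: 3; S2 reads c0=16 → after 1×micro: 24 ⇒ (c0=16, c1=3, c2=24)
[Gauss-Seidel] macro 4: S0 reads c0=16 → after 1×micro: 32; S1 reads c2=24 → after 2×micro: 3; S2 reads c0=32 → after 1×micro: 80 ⇒ (c0=32, c1=3, c2=80)
[Gauss-Seidel] macro 5: S0 reads c0=32 → after 1×micro: 64; S1 reads c2=80 → after 2×micro: 3; S2 reads c0=64 → after 1×micro: 224 ⇒ (c0=64, c1=3, c2=224)
[Gauss-Seidel] macro 6: S0 reads c0=64 → after 1×micro: 128; S1 reads c2=224 → after 2×micro: 3; S2 reads c0=128 → after 1×micro: 576 ⇒ (c0=128, c1=3, c2=576)

first divergence at macro-step: 1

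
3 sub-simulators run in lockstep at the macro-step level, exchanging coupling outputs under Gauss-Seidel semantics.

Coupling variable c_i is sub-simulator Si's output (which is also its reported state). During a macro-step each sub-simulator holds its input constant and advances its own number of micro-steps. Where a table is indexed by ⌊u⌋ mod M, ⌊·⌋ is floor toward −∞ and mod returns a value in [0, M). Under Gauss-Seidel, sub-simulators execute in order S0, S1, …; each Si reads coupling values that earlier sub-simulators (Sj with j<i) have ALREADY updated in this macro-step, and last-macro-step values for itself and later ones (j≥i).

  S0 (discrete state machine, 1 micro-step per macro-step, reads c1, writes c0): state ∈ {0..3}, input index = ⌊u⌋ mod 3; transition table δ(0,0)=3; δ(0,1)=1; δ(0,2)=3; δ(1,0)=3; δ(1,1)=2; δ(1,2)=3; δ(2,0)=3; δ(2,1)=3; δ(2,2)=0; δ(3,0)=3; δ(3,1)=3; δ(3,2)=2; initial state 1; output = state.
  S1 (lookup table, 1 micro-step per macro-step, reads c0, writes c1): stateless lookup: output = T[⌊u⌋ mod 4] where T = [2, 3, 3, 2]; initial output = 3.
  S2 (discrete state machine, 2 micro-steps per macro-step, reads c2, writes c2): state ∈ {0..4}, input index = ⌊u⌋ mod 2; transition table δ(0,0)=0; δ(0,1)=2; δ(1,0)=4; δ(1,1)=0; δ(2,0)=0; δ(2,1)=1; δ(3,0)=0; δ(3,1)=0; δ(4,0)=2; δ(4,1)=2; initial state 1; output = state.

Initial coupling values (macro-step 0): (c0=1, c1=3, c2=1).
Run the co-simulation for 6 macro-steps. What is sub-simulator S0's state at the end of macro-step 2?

S0 state at macro-step 2 = 2

macro 1: S0 reads c1=3 → after 1×micro: 3; S1 reads c0=3 → after 1×micro: 2; S2 reads c2=1 → after 2×micro: 2 ⇒ (c0=3, c1=2, c2=2)
macro 2: S0 reads c1=2 → after 1×micro: 2; S1 reads c0=2 → after 1×micro: 3; S2 reads c2=2 → after 2×micro: 0 ⇒ (c0=2, c1=3, c2=0)
macro 3: S0 reads c1=3 → after 1×micro: 3; S1 reads c0=3 → after 1×micro: 2; S2 reads c2=0 → after 2×micro: 0 ⇒ (c0=3, c1=2, c2=0)
macro 4: S0 reads c1=2 → after 1×micro: 2; S1 reads c0=2 → after 1×micro: 3; S2 reads c2=0 → after 2×micro: 0 ⇒ (c0=2, c1=3, c2=0)
macro 5: S0 reads c1=3 → after 1×micro: 3; S1 reads c0=3 → after 1×micro: 2; S2 reads c2=0 → after 2×micro: 0 ⇒ (c0=3, c1=2, c2=0)
macro 6: S0 reads c1=2 → after 1×micro: 2; S1 reads c0=2 → after 1×micro: 3; S2 reads c2=0 → after 2×micro: 0 ⇒ (c0=2, c1=3, c2=0)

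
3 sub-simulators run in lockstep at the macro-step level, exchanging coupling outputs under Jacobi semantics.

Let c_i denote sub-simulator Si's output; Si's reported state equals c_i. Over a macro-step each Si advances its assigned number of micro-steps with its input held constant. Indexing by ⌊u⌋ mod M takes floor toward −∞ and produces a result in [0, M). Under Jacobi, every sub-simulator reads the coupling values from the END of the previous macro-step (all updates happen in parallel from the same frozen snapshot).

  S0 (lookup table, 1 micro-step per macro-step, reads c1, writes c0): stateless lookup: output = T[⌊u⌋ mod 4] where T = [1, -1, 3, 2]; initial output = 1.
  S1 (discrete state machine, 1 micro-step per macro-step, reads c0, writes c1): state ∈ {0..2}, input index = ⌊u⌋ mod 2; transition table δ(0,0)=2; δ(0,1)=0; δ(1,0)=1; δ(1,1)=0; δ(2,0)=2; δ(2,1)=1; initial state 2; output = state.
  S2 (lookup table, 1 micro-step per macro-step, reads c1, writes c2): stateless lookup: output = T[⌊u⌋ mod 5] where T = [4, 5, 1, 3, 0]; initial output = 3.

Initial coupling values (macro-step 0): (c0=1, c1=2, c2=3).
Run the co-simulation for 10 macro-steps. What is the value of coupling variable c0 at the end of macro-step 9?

macro 1: S0 reads c1=2 → after 1×micro: 3; S1 reads c0=1 → after 1×micro: 1; S2 reads c1=2 → after 1×micro: 1 ⇒ (c0=3, c1=1, c2=1)
macro 2: S0 reads c1=1 → after 1×micro: -1; S1 reads c0=3 → after 1×micro: 0; S2 reads c1=1 → after 1×micro: 5 ⇒ (c0=-1, c1=0, c2=5)
macro 3: S0 reads c1=0 → after 1×micro: 1; S1 reads c0=-1 → after 1×micro: 0; S2 reads c1=0 → after 1×micro: 4 ⇒ (c0=1, c1=0, c2=4)
macro 4: S0 reads c1=0 → after 1×micro: 1; S1 reads c0=1 → after 1×micro: 0; S2 reads c1=0 → after 1×micro: 4 ⇒ (c0=1, c1=0, c2=4)
macro 5: S0 reads c1=0 → after 1×micro: 1; S1 reads c0=1 → after 1×micro: 0; S2 reads c1=0 → after 1×micro: 4 ⇒ (c0=1, c1=0, c2=4)
macro 6: S0 reads c1=0 → after 1×micro: 1; S1 reads c0=1 → after 1×micro: 0; S2 reads c1=0 → after 1×micro: 4 ⇒ (c0=1, c1=0, c2=4)
macro 7: S0 reads c1=0 → after 1×micro: 1; S1 reads c0=1 → after 1×micro: 0; S2 reads c1=0 → after 1×micro: 4 ⇒ (c0=1, c1=0, c2=4)
macro 8: S0 reads c1=0 → after 1×micro: 1; S1 reads c0=1 → after 1×micro: 0; S2 reads c1=0 → after 1×micro: 4 ⇒ (c0=1, c1=0, c2=4)
macro 9: S0 reads c1=0 → after 1×micro: 1; S1 reads c0=1 → after 1×micro: 0; S2 reads c1=0 → after 1×micro: 4 ⇒ (c0=1, c1=0, c2=4)
macro 10: S0 reads c1=0 → after 1×micro: 1; S1 reads c0=1 → after 1×micro: 0; S2 reads c1=0 → after 1×micro: 4 ⇒ (c0=1, c1=0, c2=4)

c0 at macro-step 9 = 1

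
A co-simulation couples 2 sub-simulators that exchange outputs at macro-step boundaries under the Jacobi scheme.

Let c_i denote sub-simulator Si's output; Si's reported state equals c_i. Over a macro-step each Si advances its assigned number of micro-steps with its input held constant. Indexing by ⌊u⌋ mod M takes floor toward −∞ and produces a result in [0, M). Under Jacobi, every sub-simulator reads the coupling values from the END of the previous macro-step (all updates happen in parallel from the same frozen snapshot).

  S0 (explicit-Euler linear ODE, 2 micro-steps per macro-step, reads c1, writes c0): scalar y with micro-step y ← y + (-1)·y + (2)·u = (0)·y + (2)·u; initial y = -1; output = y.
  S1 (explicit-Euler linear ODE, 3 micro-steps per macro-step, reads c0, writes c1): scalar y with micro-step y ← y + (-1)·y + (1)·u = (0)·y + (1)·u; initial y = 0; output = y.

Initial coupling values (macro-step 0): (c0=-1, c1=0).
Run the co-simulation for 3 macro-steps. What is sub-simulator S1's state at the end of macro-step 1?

S1 state at macro-step 1 = -1

macro 1: S0 reads c1=0 → after 2×micro: 0; S1 reads c0=-1 → after 3×micro: -1 ⇒ (c0=0, c1=-1)
macro 2: S0 reads c1=-1 → after 2×micro: -2; S1 reads c0=0 → after 3×micro: 0 ⇒ (c0=-2, c1=0)
macro 3: S0 reads c1=0 → after 2×micro: 0; S1 reads c0=-2 → after 3×micro: -2 ⇒ (c0=0, c1=-2)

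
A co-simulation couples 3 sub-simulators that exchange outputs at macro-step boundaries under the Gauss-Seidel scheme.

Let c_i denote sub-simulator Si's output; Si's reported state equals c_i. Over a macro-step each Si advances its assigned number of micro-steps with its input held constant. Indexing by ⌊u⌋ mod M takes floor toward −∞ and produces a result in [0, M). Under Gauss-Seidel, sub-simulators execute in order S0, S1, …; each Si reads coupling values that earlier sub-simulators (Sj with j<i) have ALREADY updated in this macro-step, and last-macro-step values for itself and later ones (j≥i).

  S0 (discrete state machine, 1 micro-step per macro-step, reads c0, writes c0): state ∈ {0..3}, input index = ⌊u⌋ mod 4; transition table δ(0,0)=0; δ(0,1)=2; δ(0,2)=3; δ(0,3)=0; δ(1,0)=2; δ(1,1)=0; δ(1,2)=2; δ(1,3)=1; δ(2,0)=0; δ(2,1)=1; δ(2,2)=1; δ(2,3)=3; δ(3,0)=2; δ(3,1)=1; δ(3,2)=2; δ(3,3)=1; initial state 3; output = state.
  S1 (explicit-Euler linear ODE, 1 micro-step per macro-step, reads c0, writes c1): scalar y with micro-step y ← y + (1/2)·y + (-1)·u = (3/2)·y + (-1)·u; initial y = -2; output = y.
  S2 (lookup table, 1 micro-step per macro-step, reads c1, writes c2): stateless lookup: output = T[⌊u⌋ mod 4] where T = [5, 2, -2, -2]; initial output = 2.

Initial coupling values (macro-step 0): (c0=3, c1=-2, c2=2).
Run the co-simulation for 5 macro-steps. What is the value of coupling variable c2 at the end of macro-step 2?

c2 at macro-step 2 = -2

macro 1: S0 reads c0=3 → after 1×micro: 1; S1 reads c0=1 → after 1×micro: -4; S2 reads c1=-4 → after 1×micro: 5 ⇒ (c0=1, c1=-4, c2=5)
macro 2: S0 reads c0=1 → after 1×micro: 0; S1 reads c0=0 → after 1×micro: -6; S2 reads c1=-6 → after 1×micro: -2 ⇒ (c0=0, c1=-6, c2=-2)
macro 3: S0 reads c0=0 → after 1×micro: 0; S1 reads c0=0 → after 1×micro: -9; S2 reads c1=-9 → after 1×micro: -2 ⇒ (c0=0, c1=-9, c2=-2)
macro 4: S0 reads c0=0 → after 1×micro: 0; S1 reads c0=0 → after 1×micro: -27/2; S2 reads c1=-27/2 → after 1×micro: -2 ⇒ (c0=0, c1=-27/2, c2=-2)
macro 5: S0 reads c0=0 → after 1×micro: 0; S1 reads c0=0 → after 1×micro: -81/4; S2 reads c1=-81/4 → after 1×micro: -2 ⇒ (c0=0, c1=-81/4, c2=-2)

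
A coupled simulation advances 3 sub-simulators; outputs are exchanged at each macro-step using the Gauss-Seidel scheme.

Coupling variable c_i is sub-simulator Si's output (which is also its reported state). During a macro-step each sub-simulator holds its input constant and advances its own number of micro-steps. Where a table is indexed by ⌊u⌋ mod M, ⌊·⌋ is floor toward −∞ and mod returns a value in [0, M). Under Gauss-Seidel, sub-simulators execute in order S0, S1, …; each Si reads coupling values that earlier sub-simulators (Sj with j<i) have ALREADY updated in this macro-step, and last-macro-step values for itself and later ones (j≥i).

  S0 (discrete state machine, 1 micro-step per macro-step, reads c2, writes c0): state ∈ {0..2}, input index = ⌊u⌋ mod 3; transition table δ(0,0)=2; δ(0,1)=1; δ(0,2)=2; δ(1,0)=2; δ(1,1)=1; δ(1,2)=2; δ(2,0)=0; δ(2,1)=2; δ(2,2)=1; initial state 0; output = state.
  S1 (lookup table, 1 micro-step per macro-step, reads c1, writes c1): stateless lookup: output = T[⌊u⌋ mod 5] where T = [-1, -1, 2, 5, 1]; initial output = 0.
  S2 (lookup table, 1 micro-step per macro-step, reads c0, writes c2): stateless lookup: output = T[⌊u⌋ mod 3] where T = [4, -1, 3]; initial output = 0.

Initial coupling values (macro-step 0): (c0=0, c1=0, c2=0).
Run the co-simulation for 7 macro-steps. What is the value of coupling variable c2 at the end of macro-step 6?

c2 at macro-step 6 = -1

macro 1: S0 reads c2=0 → after 1×micro: 2; S1 reads c1=0 → after 1×micro: -1; S2 reads c0=2 → after 1×micro: 3 ⇒ (c0=2, c1=-1, c2=3)
macro 2: S0 reads c2=3 → after 1×micro: 0; S1 reads c1=-1 → after 1×micro: 1; S2 reads c0=0 → after 1×micro: 4 ⇒ (c0=0, c1=1, c2=4)
macro 3: S0 reads c2=4 → after 1×micro: 1; S1 reads c1=1 → after 1×micro: -1; S2 reads c0=1 → after 1×micro: -1 ⇒ (c0=1, c1=-1, c2=-1)
macro 4: S0 reads c2=-1 → after 1×micro: 2; S1 reads c1=-1 → after 1×micro: 1; S2 reads c0=2 → after 1×micro: 3 ⇒ (c0=2, c1=1, c2=3)
macro 5: S0 reads c2=3 → after 1×micro: 0; S1 reads c1=1 → after 1×micro: -1; S2 reads c0=0 → after 1×micro: 4 ⇒ (c0=0, c1=-1, c2=4)
macro 6: S0 reads c2=4 → after 1×micro: 1; S1 reads c1=-1 → after 1×micro: 1; S2 reads c0=1 → after 1×micro: -1 ⇒ (c0=1, c1=1, c2=-1)
macro 7: S0 reads c2=-1 → after 1×micro: 2; S1 reads c1=1 → after 1×micro: -1; S2 reads c0=2 → after 1×micro: 3 ⇒ (c0=2, c1=-1, c2=3)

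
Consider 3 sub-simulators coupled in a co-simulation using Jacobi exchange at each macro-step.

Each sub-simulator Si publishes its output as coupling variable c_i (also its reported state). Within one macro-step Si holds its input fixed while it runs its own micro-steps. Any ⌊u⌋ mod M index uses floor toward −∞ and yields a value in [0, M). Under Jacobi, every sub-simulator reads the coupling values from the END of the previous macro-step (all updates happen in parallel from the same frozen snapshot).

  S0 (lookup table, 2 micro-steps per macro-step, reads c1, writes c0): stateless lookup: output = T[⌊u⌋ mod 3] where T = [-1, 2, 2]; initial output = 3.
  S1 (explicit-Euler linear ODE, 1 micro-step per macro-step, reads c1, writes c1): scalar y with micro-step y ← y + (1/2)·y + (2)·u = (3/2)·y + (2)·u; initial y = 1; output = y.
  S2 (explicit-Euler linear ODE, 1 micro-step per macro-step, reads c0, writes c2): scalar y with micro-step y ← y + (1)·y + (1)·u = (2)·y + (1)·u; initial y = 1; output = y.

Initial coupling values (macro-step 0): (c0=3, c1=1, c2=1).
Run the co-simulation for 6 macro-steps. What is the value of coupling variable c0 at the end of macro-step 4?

c0 at macro-step 4 = -1

macro 1: S0 reads c1=1 → after 2×micro: 2; S1 reads c1=1 → after 1×micro: 7/2; S2 reads c0=3 → after 1×micro: 5 ⇒ (c0=2, c1=7/2, c2=5)
macro 2: S0 reads c1=7/2 → after 2×micro: -1; S1 reads c1=7/2 → after 1×micro: 49/4; S2 reads c0=2 → after 1×micro: 12 ⇒ (c0=-1, c1=49/4, c2=12)
macro 3: S0 reads c1=49/4 → after 2×micro: -1; S1 reads c1=49/4 → after 1×micro: 343/8; S2 reads c0=-1 → after 1×micro: 23 ⇒ (c0=-1, c1=343/8, c2=23)
macro 4: S0 reads c1=343/8 → after 2×micro: -1; S1 reads c1=343/8 → after 1×micro: 2401/16; S2 reads c0=-1 → after 1×micro: 45 ⇒ (c0=-1, c1=2401/16, c2=45)
macro 5: S0 reads c1=2401/16 → after 2×micro: -1; S1 reads c1=2401/16 → after 1×micro: 16807/32; S2 reads c0=-1 → after 1×micro: 89 ⇒ (c0=-1, c1=16807/32, c2=89)
macro 6: S0 reads c1=16807/32 → after 2×micro: -1; S1 reads c1=16807/32 → after 1×micro: 117649/64; S2 reads c0=-1 → after 1×micro: 177 ⇒ (c0=-1, c1=117649/64, c2=177)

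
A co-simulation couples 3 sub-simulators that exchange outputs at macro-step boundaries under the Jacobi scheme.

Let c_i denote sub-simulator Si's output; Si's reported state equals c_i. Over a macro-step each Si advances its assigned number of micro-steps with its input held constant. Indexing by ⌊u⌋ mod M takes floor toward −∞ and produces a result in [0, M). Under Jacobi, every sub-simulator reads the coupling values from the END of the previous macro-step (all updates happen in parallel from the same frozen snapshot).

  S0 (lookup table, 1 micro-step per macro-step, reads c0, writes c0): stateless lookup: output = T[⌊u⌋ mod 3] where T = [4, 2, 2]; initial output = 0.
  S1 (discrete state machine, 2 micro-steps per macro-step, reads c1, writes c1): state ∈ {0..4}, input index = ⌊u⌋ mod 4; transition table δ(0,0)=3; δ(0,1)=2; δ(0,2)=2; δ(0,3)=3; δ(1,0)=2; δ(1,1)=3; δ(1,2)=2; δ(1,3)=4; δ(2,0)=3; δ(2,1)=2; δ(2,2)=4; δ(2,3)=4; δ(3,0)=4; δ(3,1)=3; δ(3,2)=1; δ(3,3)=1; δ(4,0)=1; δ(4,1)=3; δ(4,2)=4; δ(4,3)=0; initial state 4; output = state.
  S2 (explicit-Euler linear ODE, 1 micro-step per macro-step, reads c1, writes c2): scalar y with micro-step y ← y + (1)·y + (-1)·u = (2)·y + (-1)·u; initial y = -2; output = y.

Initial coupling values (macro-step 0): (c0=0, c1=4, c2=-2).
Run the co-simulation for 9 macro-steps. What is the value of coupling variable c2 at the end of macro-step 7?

macro 1: S0 reads c0=0 → after 1×micro: 4; S1 reads c1=4 → after 2×micro: 2; S2 reads c1=4 → after 1×micro: -8 ⇒ (c0=4, c1=2, c2=-8)
macro 2: S0 reads c0=4 → after 1×micro: 2; S1 reads c1=2 → after 2×micro: 4; S2 reads c1=2 → after 1×micro: -18 ⇒ (c0=2, c1=4, c2=-18)
macro 3: S0 reads c0=2 → after 1×micro: 2; S1 reads c1=4 → after 2×micro: 2; S2 reads c1=4 → after 1×micro: -40 ⇒ (c0=2, c1=2, c2=-40)
macro 4: S0 reads c0=2 → after 1×micro: 2; S1 reads c1=2 → after 2×micro: 4; S2 reads c1=2 → after 1×micro: -82 ⇒ (c0=2, c1=4, c2=-82)
macro 5: S0 reads c0=2 → after 1×micro: 2; S1 reads c1=4 → after 2×micro: 2; S2 reads c1=4 → after 1×micro: -168 ⇒ (c0=2, c1=2, c2=-168)
macro 6: S0 reads c0=2 → after 1×micro: 2; S1 reads c1=2 → after 2×micro: 4; S2 reads c1=2 → after 1×micro: -338 ⇒ (c0=2, c1=4, c2=-338)
macro 7: S0 reads c0=2 → after 1×micro: 2; S1 reads c1=4 → after 2×micro: 2; S2 reads c1=4 → after 1×micro: -680 ⇒ (c0=2, c1=2, c2=-680)
macro 8: S0 reads c0=2 → after 1×micro: 2; S1 reads c1=2 → after 2×micro: 4; S2 reads c1=2 → after 1×micro: -1362 ⇒ (c0=2, c1=4, c2=-1362)
macro 9: S0 reads c0=2 → after 1×micro: 2; S1 reads c1=4 → after 2×micro: 2; S2 reads c1=4 → after 1×micro: -2728 ⇒ (c0=2, c1=2, c2=-2728)

c2 at macro-step 7 = -680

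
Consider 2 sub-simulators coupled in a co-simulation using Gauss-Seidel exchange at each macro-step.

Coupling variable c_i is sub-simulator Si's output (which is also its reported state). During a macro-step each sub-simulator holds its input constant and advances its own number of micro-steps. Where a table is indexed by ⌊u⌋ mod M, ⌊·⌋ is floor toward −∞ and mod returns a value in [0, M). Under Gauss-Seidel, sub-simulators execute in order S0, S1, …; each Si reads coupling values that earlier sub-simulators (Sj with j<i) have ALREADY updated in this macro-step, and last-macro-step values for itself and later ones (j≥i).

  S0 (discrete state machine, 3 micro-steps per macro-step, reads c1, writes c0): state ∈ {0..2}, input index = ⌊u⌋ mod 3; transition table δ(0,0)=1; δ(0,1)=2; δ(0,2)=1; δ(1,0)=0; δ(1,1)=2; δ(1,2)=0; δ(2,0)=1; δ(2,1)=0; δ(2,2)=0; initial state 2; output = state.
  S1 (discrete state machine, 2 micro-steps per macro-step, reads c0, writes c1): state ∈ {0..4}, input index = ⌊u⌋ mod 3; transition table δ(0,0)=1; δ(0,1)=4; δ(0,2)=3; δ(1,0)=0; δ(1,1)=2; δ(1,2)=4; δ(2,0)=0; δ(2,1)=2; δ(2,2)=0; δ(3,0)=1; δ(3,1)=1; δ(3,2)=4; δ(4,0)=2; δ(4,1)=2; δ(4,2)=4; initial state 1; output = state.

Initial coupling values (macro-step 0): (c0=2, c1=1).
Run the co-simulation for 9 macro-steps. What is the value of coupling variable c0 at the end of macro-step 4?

c0 at macro-step 4 = 1

macro 1: S0 reads c1=1 → after 3×micro: 0; S1 reads c0=0 → after 2×micro: 1 ⇒ (c0=0, c1=1)
macro 2: S0 reads c1=1 → after 3×micro: 2; S1 reads c0=2 → after 2×micro: 4 ⇒ (c0=2, c1=4)
macro 3: S0 reads c1=4 → after 3×micro: 0; S1 reads c0=0 → after 2×micro: 0 ⇒ (c0=0, c1=0)
macro 4: S0 reads c1=0 → after 3×micro: 1; S1 reads c0=1 → after 2×micro: 2 ⇒ (c0=1, c1=2)
macro 5: S0 reads c1=2 → after 3×micro: 0; S1 reads c0=0 → after 2×micro: 1 ⇒ (c0=0, c1=1)
macro 6: S0 reads c1=1 → after 3×micro: 2; S1 reads c0=2 → after 2×micro: 4 ⇒ (c0=2, c1=4)
macro 7: S0 reads c1=4 → after 3×micro: 0; S1 reads c0=0 → after 2×micro: 0 ⇒ (c0=0, c1=0)
macro 8: S0 reads c1=0 → after 3×micro: 1; S1 reads c0=1 → after 2×micro: 2 ⇒ (c0=1, c1=2)
macro 9: S0 reads c1=2 → after 3×micro: 0; S1 reads c0=0 → after 2×micro: 1 ⇒ (c0=0, c1=1)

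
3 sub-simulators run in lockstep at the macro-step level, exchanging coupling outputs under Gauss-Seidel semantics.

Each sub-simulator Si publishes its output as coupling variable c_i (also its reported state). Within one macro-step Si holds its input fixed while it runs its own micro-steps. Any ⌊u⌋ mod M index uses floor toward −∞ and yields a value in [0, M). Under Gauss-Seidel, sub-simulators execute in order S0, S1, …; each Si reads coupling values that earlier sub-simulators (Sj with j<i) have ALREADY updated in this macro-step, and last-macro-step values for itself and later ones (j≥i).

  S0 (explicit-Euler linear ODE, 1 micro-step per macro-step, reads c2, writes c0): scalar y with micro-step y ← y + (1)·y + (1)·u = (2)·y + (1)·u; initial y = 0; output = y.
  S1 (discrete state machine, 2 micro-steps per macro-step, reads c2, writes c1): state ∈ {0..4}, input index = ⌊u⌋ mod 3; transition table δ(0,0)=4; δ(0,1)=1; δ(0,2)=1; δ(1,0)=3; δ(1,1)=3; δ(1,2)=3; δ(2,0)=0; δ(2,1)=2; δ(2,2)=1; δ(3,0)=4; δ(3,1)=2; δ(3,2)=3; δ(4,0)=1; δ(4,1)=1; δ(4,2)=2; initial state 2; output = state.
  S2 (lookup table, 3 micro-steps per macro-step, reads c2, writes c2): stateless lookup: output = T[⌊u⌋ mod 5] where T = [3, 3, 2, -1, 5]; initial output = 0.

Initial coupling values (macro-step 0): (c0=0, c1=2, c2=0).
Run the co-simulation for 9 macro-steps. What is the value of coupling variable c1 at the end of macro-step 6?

c1 at macro-step 6 = 3

macro 1: S0 reads c2=0 → after 1×micro: 0; S1 reads c2=0 → after 2×micro: 4; S2 reads c2=0 → after 3×micro: 3 ⇒ (c0=0, c1=4, c2=3)
macro 2: S0 reads c2=3 → after 1×micro: 3; S1 reads c2=3 → after 2×micro: 3; S2 reads c2=3 → after 3×micro: -1 ⇒ (c0=3, c1=3, c2=-1)
macro 3: S0 reads c2=-1 → after 1×micro: 5; S1 reads c2=-1 → after 2×micro: 3; S2 reads c2=-1 → after 3×micro: 5 ⇒ (c0=5, c1=3, c2=5)
macro 4: S0 reads c2=5 → after 1×micro: 15; S1 reads c2=5 → after 2×micro: 3; S2 reads c2=5 → after 3×micro: 3 ⇒ (c0=15, c1=3, c2=3)
macro 5: S0 reads c2=3 → after 1×micro: 33; S1 reads c2=3 → after 2×micro: 1; S2 reads c2=3 → after 3×micro: -1 ⇒ (c0=33, c1=1, c2=-1)
macro 6: S0 reads c2=-1 → after 1×micro: 65; S1 reads c2=-1 → after 2×micro: 3; S2 reads c2=-1 → after 3×micro: 5 ⇒ (c0=65, c1=3, c2=5)
macro 7: S0 reads c2=5 → after 1×micro: 135; S1 reads c2=5 → after 2×micro: 3; S2 reads c2=5 → after 3×micro: 3 ⇒ (c0=135, c1=3, c2=3)
macro 8: S0 reads c2=3 → after 1×micro: 273; S1 reads c2=3 → after 2×micro: 1; S2 reads c2=3 → after 3×micro: -1 ⇒ (c0=273, c1=1, c2=-1)
macro 9: S0 reads c2=-1 → after 1×micro: 545; S1 reads c2=-1 → after 2×micro: 3; S2 reads c2=-1 → after 3×micro: 5 ⇒ (c0=545, c1=3, c2=5)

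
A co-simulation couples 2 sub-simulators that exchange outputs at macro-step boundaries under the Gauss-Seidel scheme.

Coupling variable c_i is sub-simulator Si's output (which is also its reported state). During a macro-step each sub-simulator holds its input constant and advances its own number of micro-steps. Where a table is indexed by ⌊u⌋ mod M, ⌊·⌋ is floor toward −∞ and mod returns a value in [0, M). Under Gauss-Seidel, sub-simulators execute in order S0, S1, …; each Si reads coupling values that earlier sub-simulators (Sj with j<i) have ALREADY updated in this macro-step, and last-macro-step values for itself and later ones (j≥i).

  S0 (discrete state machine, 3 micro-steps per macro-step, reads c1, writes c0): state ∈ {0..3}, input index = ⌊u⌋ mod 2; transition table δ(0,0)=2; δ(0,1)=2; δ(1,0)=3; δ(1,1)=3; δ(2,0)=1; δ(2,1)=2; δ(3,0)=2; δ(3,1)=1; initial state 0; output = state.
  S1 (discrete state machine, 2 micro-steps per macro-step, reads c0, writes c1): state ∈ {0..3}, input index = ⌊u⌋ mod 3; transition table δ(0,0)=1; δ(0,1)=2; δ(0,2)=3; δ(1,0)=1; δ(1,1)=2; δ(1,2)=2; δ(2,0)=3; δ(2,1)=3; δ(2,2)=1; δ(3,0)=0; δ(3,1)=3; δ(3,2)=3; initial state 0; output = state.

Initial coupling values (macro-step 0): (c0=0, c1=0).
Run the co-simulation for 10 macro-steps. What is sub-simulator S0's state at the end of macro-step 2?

macro 1: S0 reads c1=0 → after 3×micro: 3; S1 reads c0=3 → after 2×micro: 1 ⇒ (c0=3, c1=1)
macro 2: S0 reads c1=1 → after 3×micro: 1; S1 reads c0=1 → after 2×micro: 3 ⇒ (c0=1, c1=3)
macro 3: S0 reads c1=3 → after 3×micro: 3; S1 reads c0=3 → after 2×micro: 1 ⇒ (c0=3, c1=1)
macro 4: S0 reads c1=1 → after 3×micro: 1; S1 reads c0=1 → after 2×micro: 3 ⇒ (c0=1, c1=3)
macro 5: S0 reads c1=3 → after 3×micro: 3; S1 reads c0=3 → after 2×micro: 1 ⇒ (c0=3, c1=1)
macro 6: S0 reads c1=1 → after 3×micro: 1; S1 reads c0=1 → after 2×micro: 3 ⇒ (c0=1, c1=3)
macro 7: S0 reads c1=3 → after 3×micro: 3; S1 reads c0=3 → after 2×micro: 1 ⇒ (c0=3, c1=1)
macro 8: S0 reads c1=1 → after 3×micro: 1; S1 reads c0=1 → after 2×micro: 3 ⇒ (c0=1, c1=3)
macro 9: S0 reads c1=3 → after 3×micro: 3; S1 reads c0=3 → after 2×micro: 1 ⇒ (c0=3, c1=1)
macro 10: S0 reads c1=1 → after 3×micro: 1; S1 reads c0=1 → after 2×micro: 3 ⇒ (c0=1, c1=3)

S0 state at macro-step 2 = 1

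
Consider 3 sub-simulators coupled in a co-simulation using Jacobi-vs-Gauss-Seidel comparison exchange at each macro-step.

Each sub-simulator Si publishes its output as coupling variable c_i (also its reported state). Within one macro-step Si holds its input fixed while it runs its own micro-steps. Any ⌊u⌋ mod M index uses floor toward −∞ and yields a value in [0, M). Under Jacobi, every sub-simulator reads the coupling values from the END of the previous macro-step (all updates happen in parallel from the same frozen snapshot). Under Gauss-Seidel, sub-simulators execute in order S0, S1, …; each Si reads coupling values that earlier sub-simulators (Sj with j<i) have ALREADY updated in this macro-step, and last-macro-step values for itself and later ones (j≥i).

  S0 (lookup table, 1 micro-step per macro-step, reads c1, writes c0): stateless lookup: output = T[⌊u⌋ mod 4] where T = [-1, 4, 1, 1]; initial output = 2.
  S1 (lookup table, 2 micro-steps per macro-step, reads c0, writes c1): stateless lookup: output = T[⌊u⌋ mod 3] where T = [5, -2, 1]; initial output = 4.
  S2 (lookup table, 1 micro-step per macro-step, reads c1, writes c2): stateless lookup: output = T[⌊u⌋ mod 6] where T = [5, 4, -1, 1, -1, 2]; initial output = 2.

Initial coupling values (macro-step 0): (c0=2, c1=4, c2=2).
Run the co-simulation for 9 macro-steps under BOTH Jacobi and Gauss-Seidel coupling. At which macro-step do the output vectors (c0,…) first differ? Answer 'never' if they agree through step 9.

[Jacobi] macro 1: S0 reads c1=4 → after 1×micro: -1; S1 reads c0=2 → after 2×micro: 1; S2 reads c1=4 → after 1×micro: -1 ⇒ (c0=-1, c1=1, c2=-1)
[Jacobi] macro 2: S0 reads c1=1 → after 1×micro: 4; S1 reads c0=-1 → after 2×micro: 1; S2 reads c1=1 → after 1×micro: 4 ⇒ (c0=4, c1=1, c2=4)
[Jacobi] macro 3: S0 reads c1=1 → after 1×micro: 4; S1 reads c0=4 → after 2×micro: -2; S2 reads c1=1 → after 1×micro: 4 ⇒ (c0=4, c1=-2, c2=4)
[Jacobi] macro 4: S0 reads c1=-2 → after 1×micro: 1; S1 reads c0=4 → after 2×micro: -2; S2 reads c1=-2 → after 1×micro: -1 ⇒ (c0=1, c1=-2, c2=-1)
[Jacobi] macro 5: S0 reads c1=-2 → after 1×micro: 1; S1 reads c0=1 → after 2×micro: -2; S2 reads c1=-2 → after 1×micro: -1 ⇒ (c0=1, c1=-2, c2=-1)
[Jacobi] macro 6: S0 reads c1=-2 → after 1×micro: 1; S1 reads c0=1 → after 2×micro: -2; S2 reads c1=-2 → after 1×micro: -1 ⇒ (c0=1, c1=-2, c2=-1)
[Jacobi] macro 7: S0 reads c1=-2 → after 1×micro: 1; S1 reads c0=1 → after 2×micro: -2; S2 reads c1=-2 → after 1×micro: -1 ⇒ (c0=1, c1=-2, c2=-1)
[Jacobi] macro 8: S0 reads c1=-2 → after 1×micro: 1; S1 reads c0=1 → after 2×micro: -2; S2 reads c1=-2 → after 1×micro: -1 ⇒ (c0=1, c1=-2, c2=-1)
[Jacobi] macro 9: S0 reads c1=-2 → after 1×micro: 1; S1 reads c0=1 → after 2×micro: -2; S2 reads c1=-2 → after 1×micro: -1 ⇒ (c0=1, c1=-2, c2=-1)
[Gauss-Seidel] macro 1: S0 reads c1=4 → after 1×micro: -1; S1 reads c0=-1 → after 2×micro: 1; S2 reads c1=1 → after 1×micro: 4 ⇒ (c0=-1, c1=1, c2=4)
[Gauss-Seidel] macro 2: S0 reads c1=1 → after 1×micro: 4; S1 reads c0=4 → after 2×micro: -2; S2 reads c1=-2 → after 1×micro: -1 ⇒ (c0=4, c1=-2, c2=-1)
[Gauss-Seidel] macro 3: S0 reads c1=-2 → after 1×micro: 1; S1 reads c0=1 → after 2×micro: -2; S2 reads c1=-2 → after 1×micro: -1 ⇒ (c0=1, c1=-2, c2=-1)
[Gauss-Seidel] macro 4: S0 reads c1=-2 → after 1×micro: 1; S1 reads c0=1 → after 2×micro: -2; S2 reads c1=-2 → after 1×micro: -1 ⇒ (c0=1, c1=-2, c2=-1)
[Gauss-Seidel] macro 5: S0 reads c1=-2 → after 1×micro: 1; S1 reads c0=1 → after 2×micro: -2; S2 reads c1=-2 → after 1×micro: -1 ⇒ (c0=1, c1=-2, c2=-1)
[Gauss-Seidel] macro 6: S0 reads c1=-2 → after 1×micro: 1; S1 reads c0=1 → after 2×micro: -2; S2 reads c1=-2 → after 1×micro: -1 ⇒ (c0=1, c1=-2, c2=-1)
[Gauss-Seidel] macro 7: S0 reads c1=-2 → after 1×micro: 1; S1 reads c0=1 → after 2×micro: -2; S2 reads c1=-2 → after 1×micro: -1 ⇒ (c0=1, c1=-2, c2=-1)
[Gauss-Seidel] macro 8: S0 reads c1=-2 → after 1×micro: 1; S1 reads c0=1 → after 2×micro: -2; S2 reads c1=-2 → after 1×micro: -1 ⇒ (c0=1, c1=-2, c2=-1)
[Gauss-Seidel] macro 9: S0 reads c1=-2 → after 1×micro: 1; S1 reads c0=1 → after 2×micro: -2; S2 reads c1=-2 → after 1×micro: -1 ⇒ (c0=1, c1=-2, c2=-1)

first divergence at macro-step: 1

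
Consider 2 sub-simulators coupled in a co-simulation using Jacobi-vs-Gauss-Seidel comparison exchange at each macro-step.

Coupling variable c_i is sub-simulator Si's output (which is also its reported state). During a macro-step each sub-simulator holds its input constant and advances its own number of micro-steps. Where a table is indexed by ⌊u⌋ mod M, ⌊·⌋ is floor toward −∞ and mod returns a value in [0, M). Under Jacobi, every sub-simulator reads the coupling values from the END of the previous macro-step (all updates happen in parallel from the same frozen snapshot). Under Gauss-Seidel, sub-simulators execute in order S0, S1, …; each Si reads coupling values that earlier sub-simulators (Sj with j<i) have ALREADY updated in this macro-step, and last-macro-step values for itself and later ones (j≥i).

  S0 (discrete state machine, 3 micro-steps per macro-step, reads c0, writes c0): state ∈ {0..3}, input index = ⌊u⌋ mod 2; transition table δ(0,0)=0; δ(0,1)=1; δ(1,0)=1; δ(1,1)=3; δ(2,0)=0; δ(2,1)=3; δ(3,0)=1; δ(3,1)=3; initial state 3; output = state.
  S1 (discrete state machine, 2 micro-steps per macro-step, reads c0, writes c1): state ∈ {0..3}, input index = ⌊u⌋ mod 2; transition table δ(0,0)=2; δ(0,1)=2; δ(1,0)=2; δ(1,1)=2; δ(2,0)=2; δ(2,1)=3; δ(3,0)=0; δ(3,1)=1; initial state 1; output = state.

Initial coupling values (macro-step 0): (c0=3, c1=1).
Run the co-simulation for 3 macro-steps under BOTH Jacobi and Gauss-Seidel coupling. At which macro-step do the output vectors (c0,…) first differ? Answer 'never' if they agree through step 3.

[Jacobi] macro 1: S0 reads c0=3 → after 3×micro: 3; S1 reads c0=3 → after 2×micro: 3 ⇒ (c0=3, c1=3)
[Jacobi] macro 2: S0 reads c0=3 → after 3×micro: 3; S1 reads c0=3 → after 2×micro: 2 ⇒ (c0=3, c1=2)
[Jacobi] macro 3: S0 reads c0=3 → after 3×micro: 3; S1 reads c0=3 → after 2×micro: 1 ⇒ (c0=3, c1=1)
[Gauss-Seidel] macro 1: S0 reads c0=3 → after 3×micro: 3; S1 reads c0=3 → after 2×micro: 3 ⇒ (c0=3, c1=3)
[Gauss-Seidel] macro 2: S0 reads c0=3 → after 3×micro: 3; S1 reads c0=3 → after 2×micro: 2 ⇒ (c0=3, c1=2)
[Gauss-Seidel] macro 3: S0 reads c0=3 → after 3×micro: 3; S1 reads c0=3 → after 2×micro: 1 ⇒ (c0=3, c1=1)

first divergence at macro-step: never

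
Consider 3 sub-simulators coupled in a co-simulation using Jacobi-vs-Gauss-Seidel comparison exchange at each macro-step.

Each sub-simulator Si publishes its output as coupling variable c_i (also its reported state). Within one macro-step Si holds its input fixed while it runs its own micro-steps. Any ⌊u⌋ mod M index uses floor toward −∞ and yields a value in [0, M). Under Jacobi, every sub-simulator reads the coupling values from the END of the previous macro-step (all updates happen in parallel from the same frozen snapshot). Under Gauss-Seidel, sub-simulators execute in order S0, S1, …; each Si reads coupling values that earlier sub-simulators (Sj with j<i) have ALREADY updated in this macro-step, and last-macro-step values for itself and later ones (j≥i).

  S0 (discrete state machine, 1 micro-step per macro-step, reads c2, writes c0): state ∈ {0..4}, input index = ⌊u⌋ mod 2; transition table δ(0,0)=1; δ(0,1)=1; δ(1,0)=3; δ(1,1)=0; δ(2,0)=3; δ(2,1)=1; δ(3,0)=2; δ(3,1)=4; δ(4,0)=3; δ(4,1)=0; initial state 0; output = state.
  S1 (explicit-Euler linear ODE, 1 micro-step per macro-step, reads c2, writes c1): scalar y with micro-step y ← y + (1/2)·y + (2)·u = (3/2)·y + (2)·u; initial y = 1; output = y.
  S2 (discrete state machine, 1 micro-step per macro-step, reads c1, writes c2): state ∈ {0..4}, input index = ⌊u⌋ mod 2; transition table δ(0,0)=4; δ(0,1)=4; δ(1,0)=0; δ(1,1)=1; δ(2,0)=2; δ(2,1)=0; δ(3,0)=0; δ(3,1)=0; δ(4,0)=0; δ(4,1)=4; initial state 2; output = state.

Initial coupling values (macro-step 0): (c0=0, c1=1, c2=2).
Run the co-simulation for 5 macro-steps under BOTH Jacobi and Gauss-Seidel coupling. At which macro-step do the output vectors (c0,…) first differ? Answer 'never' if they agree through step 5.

[Jacobi] macro 1: S0 reads c2=2 → after 1×micro: 1; S1 reads c2=2 → after 1×micro: 11/2; S2 reads c1=1 → after 1×micro: 0 ⇒ (c0=1, c1=11/2, c2=0)
[Jacobi] macro 2: S0 reads c2=0 → after 1×micro: 3; S1 reads c2=0 → after 1×micro: 33/4; S2 reads c1=11/2 → after 1×micro: 4 ⇒ (c0=3, c1=33/4, c2=4)
[Jacobi] macro 3: S0 reads c2=4 → after 1×micro: 2; S1 reads c2=4 → after 1×micro: 163/8; S2 reads c1=33/4 → after 1×micro: 0 ⇒ (c0=2, c1=163/8, c2=0)
[Jacobi] macro 4: S0 reads c2=0 → after 1×micro: 3; S1 reads c2=0 → after 1×micro: 489/16; S2 reads c1=163/8 → after 1×micro: 4 ⇒ (c0=3, c1=489/16, c2=4)
[Jacobi] macro 5: S0 reads c2=4 → after 1×micro: 2; S1 reads c2=4 → after 1×micro: 1723/32; S2 reads c1=489/16 → after 1×micro: 0 ⇒ (c0=2, c1=1723/32, c2=0)
[Gauss-Seidel] macro 1: S0 reads c2=2 → after 1×micro: 1; S1 reads c2=2 → after 1×micro: 11/2; S2 reads c1=11/2 → after 1×micro: 0 ⇒ (c0=1, c1=11/2, c2=0)
[Gauss-Seidel] macro 2: S0 reads c2=0 → after 1×micro: 3; S1 reads c2=0 → after 1×micro: 33/4; S2 reads c1=33/4 → after 1×micro: 4 ⇒ (c0=3, c1=33/4, c2=4)
[Gauss-Seidel] macro 3: S0 reads c2=4 → after 1×micro: 2; S1 reads c2=4 → after 1×micro: 163/8; S2 reads c1=163/8 → after 1×micro: 0 ⇒ (c0=2, c1=163/8, c2=0)
[Gauss-Seidel] macro 4: S0 reads c2=0 → after 1×micro: 3; S1 reads c2=0 → after 1×micro: 489/16; S2 reads c1=489/16 → after 1×micro: 4 ⇒ (c0=3, c1=489/16, c2=4)
[Gauss-Seidel] macro 5: S0 reads c2=4 → after 1×micro: 2; S1 reads c2=4 → after 1×micro: 1723/32; S2 reads c1=1723/32 → after 1×micro: 4 ⇒ (c0=2, c1=1723/32, c2=4)

first divergence at macro-step: 5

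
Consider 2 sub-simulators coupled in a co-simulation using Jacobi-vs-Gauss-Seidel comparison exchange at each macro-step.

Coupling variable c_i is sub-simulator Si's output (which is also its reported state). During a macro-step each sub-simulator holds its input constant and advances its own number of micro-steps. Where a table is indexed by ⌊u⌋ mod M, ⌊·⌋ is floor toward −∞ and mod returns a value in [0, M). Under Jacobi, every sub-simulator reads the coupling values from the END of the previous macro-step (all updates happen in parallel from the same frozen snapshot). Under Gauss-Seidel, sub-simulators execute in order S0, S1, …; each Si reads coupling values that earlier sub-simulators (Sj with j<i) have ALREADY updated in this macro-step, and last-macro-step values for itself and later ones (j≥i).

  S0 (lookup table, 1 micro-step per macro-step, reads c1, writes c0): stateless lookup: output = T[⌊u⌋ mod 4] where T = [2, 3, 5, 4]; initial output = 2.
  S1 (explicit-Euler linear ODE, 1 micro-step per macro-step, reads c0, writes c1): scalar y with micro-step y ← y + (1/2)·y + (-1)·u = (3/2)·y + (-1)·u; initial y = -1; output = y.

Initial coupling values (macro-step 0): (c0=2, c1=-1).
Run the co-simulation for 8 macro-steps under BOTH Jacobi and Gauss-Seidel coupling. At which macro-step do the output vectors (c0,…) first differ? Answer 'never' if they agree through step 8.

first divergence at macro-step: 1

[Jacobi] macro 1: S0 reads c1=-1 → after 1×micro: 4; S1 reads c0=2 → after 1×micro: -7/2 ⇒ (c0=4, c1=-7/2)
[Jacobi] macro 2: S0 reads c1=-7/2 → after 1×micro: 2; S1 reads c0=4 → after 1×micro: -37/4 ⇒ (c0=2, c1=-37/4)
[Jacobi] macro 3: S0 reads c1=-37/4 → after 1×micro: 5; S1 reads c0=2 → after 1×micro: -127/8 ⇒ (c0=5, c1=-127/8)
[Jacobi] macro 4: S0 reads c1=-127/8 → after 1×micro: 2; S1 reads c0=5 → after 1×micro: -461/16 ⇒ (c0=2, c1=-461/16)
[Jacobi] macro 5: S0 reads c1=-461/16 → after 1×micro: 4; S1 reads c0=2 → after 1×micro: -1447/32 ⇒ (c0=4, c1=-1447/32)
[Jacobi] macro 6: S0 reads c1=-1447/32 → after 1×micro: 5; S1 reads c0=4 → after 1×micro: -4597/64 ⇒ (c0=5, c1=-4597/64)
[Jacobi] macro 7: S0 reads c1=-4597/64 → after 1×micro: 2; S1 reads c0=5 → after 1×micro: -14431/128 ⇒ (c0=2, c1=-14431/128)
[Jacobi] macro 8: S0 reads c1=-14431/128 → after 1×micro: 4; S1 reads c0=2 → after 1×micro: -43805/256 ⇒ (c0=4, c1=-43805/256)
[Gauss-Seidel] macro 1: S0 reads c1=-1 → after 1×micro: 4; S1 reads c0=4 → after 1×micro: -11/2 ⇒ (c0=4, c1=-11/2)
[Gauss-Seidel] macro 2: S0 reads c1=-11/2 → after 1×micro: 5; S1 reads c0=5 → after 1×micro: -53/4 ⇒ (c0=5, c1=-53/4)
[Gauss-Seidel] macro 3: S0 reads c1=-53/4 → after 1×micro: 5; S1 reads c0=5 → after 1×micro: -199/8 ⇒ (c0=5, c1=-199/8)
[Gauss-Seidel] macro 4: S0 reads c1=-199/8 → after 1×micro: 4; S1 reads c0=4 → after 1×micro: -661/16 ⇒ (c0=4, c1=-661/16)
[Gauss-Seidel] macro 5: S0 reads c1=-661/16 → after 1×micro: 5; S1 reads c0=5 → after 1×micro: -2143/32 ⇒ (c0=5, c1=-2143/32)
[Gauss-Seidel] macro 6: S0 reads c1=-2143/32 → after 1×micro: 3; S1 reads c0=3 → after 1×micro: -6621/64 ⇒ (c0=3, c1=-6621/64)
[Gauss-Seidel] macro 7: S0 reads c1=-6621/64 → after 1×micro: 2; S1 reads c0=2 → after 1×micro: -20119/128 ⇒ (c0=2, c1=-20119/128)
[Gauss-Seidel] macro 8: S0 reads c1=-20119/128 → after 1×micro: 5; S1 reads c0=5 → after 1×micro: -61637/256 ⇒ (c0=5, c1=-61637/256)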